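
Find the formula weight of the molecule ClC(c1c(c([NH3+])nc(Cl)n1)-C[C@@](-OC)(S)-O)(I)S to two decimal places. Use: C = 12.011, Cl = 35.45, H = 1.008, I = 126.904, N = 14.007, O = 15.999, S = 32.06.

443.12

Molecular formula: C8H11Cl2IN3O2S2+.
M = 8×12.011 + 2×35.45 + 11×1.008 + 1×126.904 + 3×14.007 + 2×15.999 + 2×32.06 = 443.12 g/mol.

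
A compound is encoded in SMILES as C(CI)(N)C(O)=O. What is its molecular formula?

C3H6INO2

Heavy atoms from the SMILES: 3 C, 1 I, 1 N, 2 O.
Implicit hydrogens by atom environment:
  1 × C: 2 H
  1 × C: 1 H
  1 × C: no H
  1 × I: no H
  1 × N: 2 H
  1 × O: 1 H
  1 × O: no H
  Total hydrogens = 6.
Molecular formula: C3H6INO2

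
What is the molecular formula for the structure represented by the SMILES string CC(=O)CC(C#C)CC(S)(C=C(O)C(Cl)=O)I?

Heavy atoms from the SMILES: 11 C, 1 Cl, 1 I, 3 O, 1 S.
Implicit hydrogens by atom environment:
  5 × C: no H
  3 × C: 1 H each → 3
  2 × C: 2 H each → 4
  2 × O: no H
  1 × C: 3 H
  1 × Cl: no H
  1 × I: no H
  1 × O: 1 H
  1 × S: 1 H
  Total hydrogens = 12.
Molecular formula: C11H12ClIO3S

C11H12ClIO3S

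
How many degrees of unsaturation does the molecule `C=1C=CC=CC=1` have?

4

Molecular formula from the SMILES: C6H6.
DoU = (2C + 2 + N − H − X)/2 = (2·6 + 2 + 0 − 6 − 0)/2 = 8/2 = 4.
(Structurally: 1 ring(s) + 3 π bond(s) = 4.)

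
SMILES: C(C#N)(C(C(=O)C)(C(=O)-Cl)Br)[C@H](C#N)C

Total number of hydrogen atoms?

8

Hydrogens are implicit in SMILES; fill each atom to its normal valence:
  5 × C: no H
  2 × C: 3 H each → 6
  2 × C: 1 H each → 2
  2 × N: no H
  2 × O: no H
  1 × Br: no H
  1 × Cl: no H
  Total hydrogens = 8.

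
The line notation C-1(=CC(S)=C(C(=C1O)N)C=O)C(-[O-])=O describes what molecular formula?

C8H6NO4S-

Heavy atoms from the SMILES: 8 C, 1 N, 4 O, 1 S.
Implicit hydrogens by atom environment:
  5 × C (aromatic): no H
  2 × O: no H
  1 × C (aromatic): 1 H
  1 × C: 1 H
  1 × C: no H
  1 × N: 2 H
  1 × O: 1 H
  1 × O (charge -1): no H
  1 × S: 1 H
  Total hydrogens = 6.
Net charge -1.
Molecular formula: C8H6NO4S-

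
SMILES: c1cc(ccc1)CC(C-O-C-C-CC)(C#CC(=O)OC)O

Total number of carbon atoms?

The symbol for carbon appears 17 times in the SMILES. Lowercase c denotes aromatic carbon and counts toward C.

17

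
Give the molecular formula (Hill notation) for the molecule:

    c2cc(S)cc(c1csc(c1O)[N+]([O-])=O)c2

Heavy atoms from the SMILES: 10 C, 1 N, 3 O, 2 S.
Implicit hydrogens by atom environment:
  5 × C (aromatic): 1 H each → 5
  5 × C (aromatic): no H
  1 × N (charge +1): no H
  1 × O: 1 H
  1 × O: no H
  1 × O (charge -1): no H
  1 × S: 1 H
  1 × S (aromatic): no H
  Total hydrogens = 7.
Molecular formula: C10H7NO3S2

C10H7NO3S2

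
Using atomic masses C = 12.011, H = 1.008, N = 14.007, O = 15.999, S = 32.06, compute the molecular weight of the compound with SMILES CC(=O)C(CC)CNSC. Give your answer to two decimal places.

Molecular formula: C7H15NOS.
M = 7×12.011 + 15×1.008 + 1×14.007 + 1×15.999 + 1×32.06 = 161.26 g/mol.

161.26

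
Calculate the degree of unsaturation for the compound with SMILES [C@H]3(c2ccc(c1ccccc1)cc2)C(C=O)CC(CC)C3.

Molecular formula from the SMILES: C20H22O.
DoU = (2C + 2 + N − H − X)/2 = (2·20 + 2 + 0 − 22 − 0)/2 = 20/2 = 10.
(Structurally: 3 ring(s) + 7 π bond(s) = 10.)

10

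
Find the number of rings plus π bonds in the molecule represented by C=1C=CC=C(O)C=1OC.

4

Molecular formula from the SMILES: C7H8O2.
DoU = (2C + 2 + N − H − X)/2 = (2·7 + 2 + 0 − 8 − 0)/2 = 8/2 = 4.
(Structurally: 1 ring(s) + 3 π bond(s) = 4.)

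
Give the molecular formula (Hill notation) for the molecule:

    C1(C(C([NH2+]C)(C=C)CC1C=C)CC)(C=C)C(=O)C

Heavy atoms from the SMILES: 16 C, 1 N, 1 O.
Implicit hydrogens by atom environment:
  5 × C: 2 H each → 10
  5 × C: 1 H each → 5
  3 × C: 3 H each → 9
  3 × C: no H
  1 × N (charge +1): 2 H
  1 × O: no H
  Total hydrogens = 26.
Net charge +1.
Molecular formula: C16H26NO+

C16H26NO+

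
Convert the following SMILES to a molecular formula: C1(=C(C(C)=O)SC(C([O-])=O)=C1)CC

C9H9O3S-

Heavy atoms from the SMILES: 9 C, 3 O, 1 S.
Implicit hydrogens by atom environment:
  3 × C (aromatic): no H
  2 × C: 3 H each → 6
  2 × C: no H
  2 × O: no H
  1 × C: 2 H
  1 × C (aromatic): 1 H
  1 × O (charge -1): no H
  1 × S (aromatic): no H
  Total hydrogens = 9.
Net charge -1.
Molecular formula: C9H9O3S-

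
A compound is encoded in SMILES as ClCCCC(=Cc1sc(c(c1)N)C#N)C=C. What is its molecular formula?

C12H13ClN2S

Heavy atoms from the SMILES: 12 C, 1 Cl, 2 N, 1 S.
Implicit hydrogens by atom environment:
  4 × C: 2 H each → 8
  3 × C (aromatic): no H
  2 × C: 1 H each → 2
  2 × C: no H
  1 × C (aromatic): 1 H
  1 × Cl: no H
  1 × N: 2 H
  1 × N: no H
  1 × S (aromatic): no H
  Total hydrogens = 13.
Molecular formula: C12H13ClN2S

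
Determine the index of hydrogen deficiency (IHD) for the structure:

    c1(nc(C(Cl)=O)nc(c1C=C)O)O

Molecular formula from the SMILES: C7H5ClN2O3.
DoU = (2C + 2 + N − H − X)/2 = (2·7 + 2 + 2 − 5 − 1)/2 = 12/2 = 6.
(Structurally: 1 ring(s) + 5 π bond(s) = 6.)

6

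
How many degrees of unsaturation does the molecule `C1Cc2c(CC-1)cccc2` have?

5

Molecular formula from the SMILES: C10H12.
DoU = (2C + 2 + N − H − X)/2 = (2·10 + 2 + 0 − 12 − 0)/2 = 10/2 = 5.
(Structurally: 2 ring(s) + 3 π bond(s) = 5.)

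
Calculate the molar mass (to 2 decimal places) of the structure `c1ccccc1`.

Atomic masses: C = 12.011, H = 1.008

78.11

Molecular formula: C6H6.
M = 6×12.011 + 6×1.008 = 78.11 g/mol.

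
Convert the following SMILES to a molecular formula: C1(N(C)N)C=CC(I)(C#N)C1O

Heavy atoms from the SMILES: 7 C, 1 I, 3 N, 1 O.
Implicit hydrogens by atom environment:
  4 × C: 1 H each → 4
  2 × C: no H
  2 × N: no H
  1 × C: 3 H
  1 × I: no H
  1 × N: 2 H
  1 × O: 1 H
  Total hydrogens = 10.
Molecular formula: C7H10IN3O

C7H10IN3O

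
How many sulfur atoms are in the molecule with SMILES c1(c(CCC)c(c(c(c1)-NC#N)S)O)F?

The symbol for sulfur appears 1 time in the SMILES.

1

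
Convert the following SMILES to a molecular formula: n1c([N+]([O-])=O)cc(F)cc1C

C6H5FN2O2

Heavy atoms from the SMILES: 6 C, 1 F, 2 N, 2 O.
Implicit hydrogens by atom environment:
  3 × C (aromatic): no H
  2 × C (aromatic): 1 H each → 2
  1 × C: 3 H
  1 × F: no H
  1 × N (aromatic): no H
  1 × N (charge +1): no H
  1 × O: no H
  1 × O (charge -1): no H
  Total hydrogens = 5.
Molecular formula: C6H5FN2O2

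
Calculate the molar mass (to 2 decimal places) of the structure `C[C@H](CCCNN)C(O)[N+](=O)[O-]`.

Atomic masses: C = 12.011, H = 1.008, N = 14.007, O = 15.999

177.20

Molecular formula: C6H15N3O3.
M = 6×12.011 + 15×1.008 + 3×14.007 + 3×15.999 = 177.20 g/mol.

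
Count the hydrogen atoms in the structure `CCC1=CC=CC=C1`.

Hydrogens are implicit in SMILES; fill each atom to its normal valence:
  5 × C (aromatic): 1 H each → 5
  1 × C: 3 H
  1 × C: 2 H
  1 × C (aromatic): no H
  Total hydrogens = 10.

10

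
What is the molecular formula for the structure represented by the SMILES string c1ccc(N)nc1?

C5H6N2

Heavy atoms from the SMILES: 5 C, 2 N.
Implicit hydrogens by atom environment:
  4 × C (aromatic): 1 H each → 4
  1 × C (aromatic): no H
  1 × N: 2 H
  1 × N (aromatic): no H
  Total hydrogens = 6.
Molecular formula: C5H6N2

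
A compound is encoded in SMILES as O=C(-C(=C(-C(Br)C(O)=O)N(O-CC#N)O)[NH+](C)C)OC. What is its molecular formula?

C10H15BrN3O6+

Heavy atoms from the SMILES: 1 Br, 10 C, 3 N, 6 O.
Implicit hydrogens by atom environment:
  5 × C: no H
  4 × O: no H
  3 × C: 3 H each → 9
  2 × N: no H
  2 × O: 1 H each → 2
  1 × Br: no H
  1 × C: 2 H
  1 × C: 1 H
  1 × N (charge +1): 1 H
  Total hydrogens = 15.
Net charge +1.
Molecular formula: C10H15BrN3O6+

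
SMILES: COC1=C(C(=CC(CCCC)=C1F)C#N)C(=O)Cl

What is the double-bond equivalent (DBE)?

Molecular formula from the SMILES: C13H13ClFNO2.
DoU = (2C + 2 + N − H − X)/2 = (2·13 + 2 + 1 − 13 − 2)/2 = 14/2 = 7.
(Structurally: 1 ring(s) + 6 π bond(s) = 7.)

7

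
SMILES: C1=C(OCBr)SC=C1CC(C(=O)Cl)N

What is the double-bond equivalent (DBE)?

4

Molecular formula from the SMILES: C8H9BrClNO2S.
DoU = (2C + 2 + N − H − X)/2 = (2·8 + 2 + 1 − 9 − 2)/2 = 8/2 = 4.
(Structurally: 1 ring(s) + 3 π bond(s) = 4.)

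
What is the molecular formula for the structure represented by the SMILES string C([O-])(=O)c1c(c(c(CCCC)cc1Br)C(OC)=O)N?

C13H15BrNO4-

Heavy atoms from the SMILES: 1 Br, 13 C, 1 N, 4 O.
Implicit hydrogens by atom environment:
  5 × C (aromatic): no H
  3 × C: 2 H each → 6
  3 × O: no H
  2 × C: 3 H each → 6
  2 × C: no H
  1 × Br: no H
  1 × C (aromatic): 1 H
  1 × N: 2 H
  1 × O (charge -1): no H
  Total hydrogens = 15.
Net charge -1.
Molecular formula: C13H15BrNO4-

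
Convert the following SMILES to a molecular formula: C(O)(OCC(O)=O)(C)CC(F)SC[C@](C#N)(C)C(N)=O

Heavy atoms from the SMILES: 11 C, 1 F, 2 N, 5 O, 1 S.
Implicit hydrogens by atom environment:
  5 × C: no H
  3 × C: 2 H each → 6
  3 × O: no H
  2 × C: 3 H each → 6
  2 × O: 1 H each → 2
  1 × C: 1 H
  1 × F: no H
  1 × N: 2 H
  1 × N: no H
  1 × S: no H
  Total hydrogens = 17.
Molecular formula: C11H17FN2O5S

C11H17FN2O5S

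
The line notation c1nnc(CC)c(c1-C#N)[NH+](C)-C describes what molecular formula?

Heavy atoms from the SMILES: 9 C, 4 N.
Implicit hydrogens by atom environment:
  3 × C: 3 H each → 9
  3 × C (aromatic): no H
  2 × N (aromatic): no H
  1 × C: 2 H
  1 × C (aromatic): 1 H
  1 × C: no H
  1 × N (charge +1): 1 H
  1 × N: no H
  Total hydrogens = 13.
Net charge +1.
Molecular formula: C9H13N4+

C9H13N4+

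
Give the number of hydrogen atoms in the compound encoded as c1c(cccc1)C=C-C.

10

Hydrogens are implicit in SMILES; fill each atom to its normal valence:
  5 × C (aromatic): 1 H each → 5
  2 × C: 1 H each → 2
  1 × C: 3 H
  1 × C (aromatic): no H
  Total hydrogens = 10.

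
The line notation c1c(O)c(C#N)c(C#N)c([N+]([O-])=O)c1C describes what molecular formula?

Heavy atoms from the SMILES: 9 C, 3 N, 3 O.
Implicit hydrogens by atom environment:
  5 × C (aromatic): no H
  2 × C: no H
  2 × N: no H
  1 × C: 3 H
  1 × C (aromatic): 1 H
  1 × N (charge +1): no H
  1 × O: 1 H
  1 × O: no H
  1 × O (charge -1): no H
  Total hydrogens = 5.
Molecular formula: C9H5N3O3

C9H5N3O3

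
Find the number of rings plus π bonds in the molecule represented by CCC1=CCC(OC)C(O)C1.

2

Molecular formula from the SMILES: C9H16O2.
DoU = (2C + 2 + N − H − X)/2 = (2·9 + 2 + 0 − 16 − 0)/2 = 4/2 = 2.
(Structurally: 1 ring(s) + 1 π bond(s) = 2.)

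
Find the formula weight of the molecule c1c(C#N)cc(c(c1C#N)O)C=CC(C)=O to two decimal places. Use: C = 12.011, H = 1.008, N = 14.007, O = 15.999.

212.21

Molecular formula: C12H8N2O2.
M = 12×12.011 + 8×1.008 + 2×14.007 + 2×15.999 = 212.21 g/mol.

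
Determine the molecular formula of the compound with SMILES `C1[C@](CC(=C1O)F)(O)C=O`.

C6H7FO3

Heavy atoms from the SMILES: 6 C, 1 F, 3 O.
Implicit hydrogens by atom environment:
  3 × C: no H
  2 × C: 2 H each → 4
  2 × O: 1 H each → 2
  1 × C: 1 H
  1 × F: no H
  1 × O: no H
  Total hydrogens = 7.
Molecular formula: C6H7FO3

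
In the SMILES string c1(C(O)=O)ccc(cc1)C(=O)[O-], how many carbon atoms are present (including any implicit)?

8

The symbol for carbon appears 8 times in the SMILES. Lowercase c denotes aromatic carbon and counts toward C.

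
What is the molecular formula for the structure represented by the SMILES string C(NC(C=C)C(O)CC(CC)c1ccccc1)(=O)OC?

Heavy atoms from the SMILES: 16 C, 1 N, 3 O.
Implicit hydrogens by atom environment:
  5 × C (aromatic): 1 H each → 5
  4 × C: 1 H each → 4
  3 × C: 2 H each → 6
  2 × C: 3 H each → 6
  2 × O: no H
  1 × C: no H
  1 × C (aromatic): no H
  1 × N: 1 H
  1 × O: 1 H
  Total hydrogens = 23.
Molecular formula: C16H23NO3

C16H23NO3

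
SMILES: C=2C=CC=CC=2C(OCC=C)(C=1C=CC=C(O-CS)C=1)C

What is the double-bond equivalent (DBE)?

Molecular formula from the SMILES: C18H20O2S.
DoU = (2C + 2 + N − H − X)/2 = (2·18 + 2 + 0 − 20 − 0)/2 = 18/2 = 9.
(Structurally: 2 ring(s) + 7 π bond(s) = 9.)

9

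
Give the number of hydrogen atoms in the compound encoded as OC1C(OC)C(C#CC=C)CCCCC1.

Hydrogens are implicit in SMILES; fill each atom to its normal valence:
  6 × C: 2 H each → 12
  4 × C: 1 H each → 4
  2 × C: no H
  1 × C: 3 H
  1 × O: 1 H
  1 × O: no H
  Total hydrogens = 20.

20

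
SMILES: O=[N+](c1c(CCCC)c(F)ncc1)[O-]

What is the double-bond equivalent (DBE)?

5

Molecular formula from the SMILES: C9H11FN2O2.
DoU = (2C + 2 + N − H − X)/2 = (2·9 + 2 + 2 − 11 − 1)/2 = 10/2 = 5.
(Structurally: 1 ring(s) + 4 π bond(s) = 5.)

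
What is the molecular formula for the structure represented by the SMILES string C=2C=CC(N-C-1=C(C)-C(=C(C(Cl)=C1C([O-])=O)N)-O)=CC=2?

C14H12ClN2O3-

Heavy atoms from the SMILES: 14 C, 1 Cl, 2 N, 3 O.
Implicit hydrogens by atom environment:
  7 × C (aromatic): no H
  5 × C (aromatic): 1 H each → 5
  1 × C: 3 H
  1 × C: no H
  1 × Cl: no H
  1 × N: 2 H
  1 × N: 1 H
  1 × O: 1 H
  1 × O: no H
  1 × O (charge -1): no H
  Total hydrogens = 12.
Net charge -1.
Molecular formula: C14H12ClN2O3-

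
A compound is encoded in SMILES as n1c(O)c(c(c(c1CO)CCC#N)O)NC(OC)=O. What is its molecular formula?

Heavy atoms from the SMILES: 11 C, 3 N, 5 O.
Implicit hydrogens by atom environment:
  5 × C (aromatic): no H
  3 × C: 2 H each → 6
  3 × O: 1 H each → 3
  2 × C: no H
  2 × O: no H
  1 × C: 3 H
  1 × N: 1 H
  1 × N (aromatic): no H
  1 × N: no H
  Total hydrogens = 13.
Molecular formula: C11H13N3O5

C11H13N3O5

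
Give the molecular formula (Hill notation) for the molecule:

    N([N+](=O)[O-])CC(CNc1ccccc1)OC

Heavy atoms from the SMILES: 10 C, 3 N, 3 O.
Implicit hydrogens by atom environment:
  5 × C (aromatic): 1 H each → 5
  2 × C: 2 H each → 4
  2 × N: 1 H each → 2
  2 × O: no H
  1 × C: 3 H
  1 × C: 1 H
  1 × C (aromatic): no H
  1 × N (charge +1): no H
  1 × O (charge -1): no H
  Total hydrogens = 15.
Molecular formula: C10H15N3O3

C10H15N3O3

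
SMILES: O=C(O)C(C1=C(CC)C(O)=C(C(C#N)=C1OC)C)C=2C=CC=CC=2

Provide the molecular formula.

Heavy atoms from the SMILES: 19 C, 1 N, 4 O.
Implicit hydrogens by atom environment:
  7 × C (aromatic): no H
  5 × C (aromatic): 1 H each → 5
  3 × C: 3 H each → 9
  2 × C: no H
  2 × O: 1 H each → 2
  2 × O: no H
  1 × C: 2 H
  1 × C: 1 H
  1 × N: no H
  Total hydrogens = 19.
Molecular formula: C19H19NO4

C19H19NO4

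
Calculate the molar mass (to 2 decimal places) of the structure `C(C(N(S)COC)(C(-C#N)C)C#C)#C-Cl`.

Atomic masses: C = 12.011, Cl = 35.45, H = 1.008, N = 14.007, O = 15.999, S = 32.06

242.72

Molecular formula: C10H11ClN2OS.
M = 10×12.011 + 1×35.45 + 11×1.008 + 2×14.007 + 1×15.999 + 1×32.06 = 242.72 g/mol.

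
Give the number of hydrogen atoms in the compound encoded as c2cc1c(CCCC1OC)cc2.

Hydrogens are implicit in SMILES; fill each atom to its normal valence:
  4 × C (aromatic): 1 H each → 4
  3 × C: 2 H each → 6
  2 × C (aromatic): no H
  1 × C: 3 H
  1 × C: 1 H
  1 × O: no H
  Total hydrogens = 14.

14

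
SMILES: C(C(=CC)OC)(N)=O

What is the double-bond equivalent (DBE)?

2

Molecular formula from the SMILES: C5H9NO2.
DoU = (2C + 2 + N − H − X)/2 = (2·5 + 2 + 1 − 9 − 0)/2 = 4/2 = 2.
(Structurally: 0 ring(s) + 2 π bond(s) = 2.)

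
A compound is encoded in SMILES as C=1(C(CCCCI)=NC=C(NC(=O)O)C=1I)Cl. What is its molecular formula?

C10H11ClI2N2O2

Heavy atoms from the SMILES: 10 C, 1 Cl, 2 I, 2 N, 2 O.
Implicit hydrogens by atom environment:
  4 × C: 2 H each → 8
  4 × C (aromatic): no H
  2 × I: no H
  1 × C (aromatic): 1 H
  1 × C: no H
  1 × Cl: no H
  1 × N: 1 H
  1 × N (aromatic): no H
  1 × O: 1 H
  1 × O: no H
  Total hydrogens = 11.
Molecular formula: C10H11ClI2N2O2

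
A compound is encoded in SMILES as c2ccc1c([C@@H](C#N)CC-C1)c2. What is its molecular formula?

C11H11N

Heavy atoms from the SMILES: 11 C, 1 N.
Implicit hydrogens by atom environment:
  4 × C (aromatic): 1 H each → 4
  3 × C: 2 H each → 6
  2 × C (aromatic): no H
  1 × C: 1 H
  1 × C: no H
  1 × N: no H
  Total hydrogens = 11.
Molecular formula: C11H11N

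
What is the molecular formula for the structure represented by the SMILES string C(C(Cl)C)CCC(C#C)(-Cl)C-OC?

C10H16Cl2O

Heavy atoms from the SMILES: 10 C, 2 Cl, 1 O.
Implicit hydrogens by atom environment:
  4 × C: 2 H each → 8
  2 × C: 3 H each → 6
  2 × C: 1 H each → 2
  2 × C: no H
  2 × Cl: no H
  1 × O: no H
  Total hydrogens = 16.
Molecular formula: C10H16Cl2O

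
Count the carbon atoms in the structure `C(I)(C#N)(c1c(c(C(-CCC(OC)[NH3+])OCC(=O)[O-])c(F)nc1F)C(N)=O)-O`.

The symbol for carbon appears 15 times in the SMILES. Lowercase c denotes aromatic carbon and counts toward C.

15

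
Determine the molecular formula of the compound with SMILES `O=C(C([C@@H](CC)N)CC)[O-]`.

Heavy atoms from the SMILES: 7 C, 1 N, 2 O.
Implicit hydrogens by atom environment:
  2 × C: 3 H each → 6
  2 × C: 2 H each → 4
  2 × C: 1 H each → 2
  1 × C: no H
  1 × N: 2 H
  1 × O: no H
  1 × O (charge -1): no H
  Total hydrogens = 14.
Net charge -1.
Molecular formula: C7H14NO2-

C7H14NO2-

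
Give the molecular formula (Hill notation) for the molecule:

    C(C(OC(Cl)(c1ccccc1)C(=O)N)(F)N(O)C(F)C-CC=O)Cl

C14H16Cl2F2N2O4

Heavy atoms from the SMILES: 14 C, 2 Cl, 2 F, 2 N, 4 O.
Implicit hydrogens by atom environment:
  5 × C (aromatic): 1 H each → 5
  3 × C: 2 H each → 6
  3 × C: no H
  3 × O: no H
  2 × C: 1 H each → 2
  2 × Cl: no H
  2 × F: no H
  1 × C (aromatic): no H
  1 × N: 2 H
  1 × N: no H
  1 × O: 1 H
  Total hydrogens = 16.
Molecular formula: C14H16Cl2F2N2O4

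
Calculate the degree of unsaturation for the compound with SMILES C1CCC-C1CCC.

Molecular formula from the SMILES: C8H16.
DoU = (2C + 2 + N − H − X)/2 = (2·8 + 2 + 0 − 16 − 0)/2 = 2/2 = 1.
(Structurally: 1 ring(s) + 0 π bond(s) = 1.)

1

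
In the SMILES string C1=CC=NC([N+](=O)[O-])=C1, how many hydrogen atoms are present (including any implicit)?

4

Hydrogens are implicit in SMILES; fill each atom to its normal valence:
  4 × C (aromatic): 1 H each → 4
  1 × C (aromatic): no H
  1 × N (aromatic): no H
  1 × N (charge +1): no H
  1 × O: no H
  1 × O (charge -1): no H
  Total hydrogens = 4.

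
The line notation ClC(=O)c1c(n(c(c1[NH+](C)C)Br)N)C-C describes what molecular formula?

Heavy atoms from the SMILES: 1 Br, 9 C, 1 Cl, 3 N, 1 O.
Implicit hydrogens by atom environment:
  4 × C (aromatic): no H
  3 × C: 3 H each → 9
  1 × Br: no H
  1 × C: 2 H
  1 × C: no H
  1 × Cl: no H
  1 × N: 2 H
  1 × N (charge +1): 1 H
  1 × N (aromatic): no H
  1 × O: no H
  Total hydrogens = 14.
Net charge +1.
Molecular formula: C9H14BrClN3O+

C9H14BrClN3O+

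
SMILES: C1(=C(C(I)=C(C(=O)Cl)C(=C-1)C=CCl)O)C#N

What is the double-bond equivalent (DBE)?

Molecular formula from the SMILES: C10H4Cl2INO2.
DoU = (2C + 2 + N − H − X)/2 = (2·10 + 2 + 1 − 4 − 3)/2 = 16/2 = 8.
(Structurally: 1 ring(s) + 7 π bond(s) = 8.)

8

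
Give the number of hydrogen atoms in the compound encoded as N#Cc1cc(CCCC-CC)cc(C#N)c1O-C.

Hydrogens are implicit in SMILES; fill each atom to its normal valence:
  5 × C: 2 H each → 10
  4 × C (aromatic): no H
  2 × C: 3 H each → 6
  2 × C (aromatic): 1 H each → 2
  2 × C: no H
  2 × N: no H
  1 × O: no H
  Total hydrogens = 18.

18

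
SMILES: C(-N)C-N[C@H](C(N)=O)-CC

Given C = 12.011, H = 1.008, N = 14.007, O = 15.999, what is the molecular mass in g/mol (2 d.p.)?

Molecular formula: C6H15N3O.
M = 6×12.011 + 15×1.008 + 3×14.007 + 1×15.999 = 145.21 g/mol.

145.21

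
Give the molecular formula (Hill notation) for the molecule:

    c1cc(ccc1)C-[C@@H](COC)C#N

Heavy atoms from the SMILES: 11 C, 1 N, 1 O.
Implicit hydrogens by atom environment:
  5 × C (aromatic): 1 H each → 5
  2 × C: 2 H each → 4
  1 × C: 3 H
  1 × C: 1 H
  1 × C: no H
  1 × C (aromatic): no H
  1 × N: no H
  1 × O: no H
  Total hydrogens = 13.
Molecular formula: C11H13NO

C11H13NO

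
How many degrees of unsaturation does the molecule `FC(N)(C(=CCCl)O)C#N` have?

Molecular formula from the SMILES: C5H6ClFN2O.
DoU = (2C + 2 + N − H − X)/2 = (2·5 + 2 + 2 − 6 − 2)/2 = 6/2 = 3.
(Structurally: 0 ring(s) + 3 π bond(s) = 3.)

3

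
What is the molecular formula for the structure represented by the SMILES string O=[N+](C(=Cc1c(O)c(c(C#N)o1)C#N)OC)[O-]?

Heavy atoms from the SMILES: 9 C, 3 N, 5 O.
Implicit hydrogens by atom environment:
  4 × C (aromatic): no H
  3 × C: no H
  2 × N: no H
  2 × O: no H
  1 × C: 3 H
  1 × C: 1 H
  1 × N (charge +1): no H
  1 × O: 1 H
  1 × O (aromatic): no H
  1 × O (charge -1): no H
  Total hydrogens = 5.
Molecular formula: C9H5N3O5

C9H5N3O5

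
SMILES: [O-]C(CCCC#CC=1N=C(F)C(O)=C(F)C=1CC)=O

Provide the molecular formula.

C13H12F2NO3-

Heavy atoms from the SMILES: 13 C, 2 F, 1 N, 3 O.
Implicit hydrogens by atom environment:
  5 × C (aromatic): no H
  4 × C: 2 H each → 8
  3 × C: no H
  2 × F: no H
  1 × C: 3 H
  1 × N (aromatic): no H
  1 × O: 1 H
  1 × O: no H
  1 × O (charge -1): no H
  Total hydrogens = 12.
Net charge -1.
Molecular formula: C13H12F2NO3-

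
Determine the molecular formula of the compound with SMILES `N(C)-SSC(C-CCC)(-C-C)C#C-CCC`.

C13H25NS2

Heavy atoms from the SMILES: 13 C, 1 N, 2 S.
Implicit hydrogens by atom environment:
  6 × C: 2 H each → 12
  4 × C: 3 H each → 12
  3 × C: no H
  2 × S: no H
  1 × N: 1 H
  Total hydrogens = 25.
Molecular formula: C13H25NS2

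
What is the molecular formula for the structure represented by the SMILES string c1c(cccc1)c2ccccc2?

C12H10

Heavy atoms from the SMILES: 12 C.
Implicit hydrogens by atom environment:
  10 × C (aromatic): 1 H each → 10
  2 × C (aromatic): no H
  Total hydrogens = 10.
Molecular formula: C12H10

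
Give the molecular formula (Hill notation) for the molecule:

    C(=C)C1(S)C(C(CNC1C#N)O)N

Heavy atoms from the SMILES: 8 C, 3 N, 1 O, 1 S.
Implicit hydrogens by atom environment:
  4 × C: 1 H each → 4
  2 × C: 2 H each → 4
  2 × C: no H
  1 × N: 2 H
  1 × N: 1 H
  1 × N: no H
  1 × O: 1 H
  1 × S: 1 H
  Total hydrogens = 13.
Molecular formula: C8H13N3OS

C8H13N3OS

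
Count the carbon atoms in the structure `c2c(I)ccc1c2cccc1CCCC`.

The symbol for carbon appears 14 times in the SMILES. Lowercase c denotes aromatic carbon and counts toward C.

14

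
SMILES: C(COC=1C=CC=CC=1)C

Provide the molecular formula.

Heavy atoms from the SMILES: 9 C, 1 O.
Implicit hydrogens by atom environment:
  5 × C (aromatic): 1 H each → 5
  2 × C: 2 H each → 4
  1 × C: 3 H
  1 × C (aromatic): no H
  1 × O: no H
  Total hydrogens = 12.
Molecular formula: C9H12O

C9H12O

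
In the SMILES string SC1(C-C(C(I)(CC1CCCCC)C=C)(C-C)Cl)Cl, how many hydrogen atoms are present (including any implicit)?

Hydrogens are implicit in SMILES; fill each atom to its normal valence:
  8 × C: 2 H each → 16
  3 × C: no H
  2 × C: 3 H each → 6
  2 × C: 1 H each → 2
  2 × Cl: no H
  1 × I: no H
  1 × S: 1 H
  Total hydrogens = 25.

25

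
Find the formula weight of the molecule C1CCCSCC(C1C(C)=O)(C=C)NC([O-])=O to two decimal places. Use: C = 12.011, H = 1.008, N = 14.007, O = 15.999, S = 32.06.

256.34

Molecular formula: C12H18NO3S-.
M = 12×12.011 + 18×1.008 + 1×14.007 + 3×15.999 + 1×32.06 = 256.34 g/mol.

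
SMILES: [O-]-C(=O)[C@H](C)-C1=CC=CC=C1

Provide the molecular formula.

C9H9O2-

Heavy atoms from the SMILES: 9 C, 2 O.
Implicit hydrogens by atom environment:
  5 × C (aromatic): 1 H each → 5
  1 × C: 3 H
  1 × C: 1 H
  1 × C: no H
  1 × C (aromatic): no H
  1 × O: no H
  1 × O (charge -1): no H
  Total hydrogens = 9.
Net charge -1.
Molecular formula: C9H9O2-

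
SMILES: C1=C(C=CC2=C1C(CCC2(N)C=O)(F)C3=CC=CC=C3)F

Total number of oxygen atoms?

The symbol for oxygen appears 1 time in the SMILES.

1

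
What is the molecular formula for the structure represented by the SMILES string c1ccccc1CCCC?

C10H14

Heavy atoms from the SMILES: 10 C.
Implicit hydrogens by atom environment:
  5 × C (aromatic): 1 H each → 5
  3 × C: 2 H each → 6
  1 × C: 3 H
  1 × C (aromatic): no H
  Total hydrogens = 14.
Molecular formula: C10H14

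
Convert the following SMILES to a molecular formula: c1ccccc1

Heavy atoms from the SMILES: 6 C.
Implicit hydrogens by atom environment:
  6 × C (aromatic): 1 H each → 6
  Total hydrogens = 6.
Molecular formula: C6H6

C6H6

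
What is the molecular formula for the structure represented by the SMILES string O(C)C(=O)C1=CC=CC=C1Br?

Heavy atoms from the SMILES: 1 Br, 8 C, 2 O.
Implicit hydrogens by atom environment:
  4 × C (aromatic): 1 H each → 4
  2 × C (aromatic): no H
  2 × O: no H
  1 × Br: no H
  1 × C: 3 H
  1 × C: no H
  Total hydrogens = 7.
Molecular formula: C8H7BrO2

C8H7BrO2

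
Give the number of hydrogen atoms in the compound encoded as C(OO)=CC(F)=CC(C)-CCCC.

17

Hydrogens are implicit in SMILES; fill each atom to its normal valence:
  4 × C: 1 H each → 4
  3 × C: 2 H each → 6
  2 × C: 3 H each → 6
  1 × C: no H
  1 × F: no H
  1 × O: 1 H
  1 × O: no H
  Total hydrogens = 17.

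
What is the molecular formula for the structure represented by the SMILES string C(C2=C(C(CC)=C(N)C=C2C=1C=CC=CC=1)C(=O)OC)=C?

C18H19NO2

Heavy atoms from the SMILES: 18 C, 1 N, 2 O.
Implicit hydrogens by atom environment:
  6 × C (aromatic): 1 H each → 6
  6 × C (aromatic): no H
  2 × C: 3 H each → 6
  2 × C: 2 H each → 4
  2 × O: no H
  1 × C: 1 H
  1 × C: no H
  1 × N: 2 H
  Total hydrogens = 19.
Molecular formula: C18H19NO2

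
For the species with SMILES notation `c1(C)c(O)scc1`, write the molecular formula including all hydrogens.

Heavy atoms from the SMILES: 5 C, 1 O, 1 S.
Implicit hydrogens by atom environment:
  2 × C (aromatic): 1 H each → 2
  2 × C (aromatic): no H
  1 × C: 3 H
  1 × O: 1 H
  1 × S (aromatic): no H
  Total hydrogens = 6.
Molecular formula: C5H6OS

C5H6OS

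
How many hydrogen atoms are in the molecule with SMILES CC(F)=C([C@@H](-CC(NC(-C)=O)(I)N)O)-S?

Hydrogens are implicit in SMILES; fill each atom to its normal valence:
  4 × C: no H
  2 × C: 3 H each → 6
  1 × C: 2 H
  1 × C: 1 H
  1 × F: no H
  1 × I: no H
  1 × N: 2 H
  1 × N: 1 H
  1 × O: 1 H
  1 × O: no H
  1 × S: 1 H
  Total hydrogens = 14.

14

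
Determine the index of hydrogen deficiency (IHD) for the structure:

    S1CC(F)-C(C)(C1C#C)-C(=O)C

4

Molecular formula from the SMILES: C9H11FOS.
DoU = (2C + 2 + N − H − X)/2 = (2·9 + 2 + 0 − 11 − 1)/2 = 8/2 = 4.
(Structurally: 1 ring(s) + 3 π bond(s) = 4.)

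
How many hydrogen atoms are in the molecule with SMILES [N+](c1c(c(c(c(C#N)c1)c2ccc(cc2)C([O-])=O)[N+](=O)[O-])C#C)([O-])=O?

6

Hydrogens are implicit in SMILES; fill each atom to its normal valence:
  7 × C (aromatic): no H
  5 × C (aromatic): 1 H each → 5
  3 × C: no H
  3 × O: no H
  3 × O (charge -1): no H
  2 × N (charge +1): no H
  1 × C: 1 H
  1 × N: no H
  Total hydrogens = 6.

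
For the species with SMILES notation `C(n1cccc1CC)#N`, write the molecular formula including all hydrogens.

Heavy atoms from the SMILES: 7 C, 2 N.
Implicit hydrogens by atom environment:
  3 × C (aromatic): 1 H each → 3
  1 × C: 3 H
  1 × C: 2 H
  1 × C (aromatic): no H
  1 × C: no H
  1 × N (aromatic): no H
  1 × N: no H
  Total hydrogens = 8.
Molecular formula: C7H8N2

C7H8N2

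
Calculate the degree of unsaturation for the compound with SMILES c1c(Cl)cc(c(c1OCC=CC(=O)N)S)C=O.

Molecular formula from the SMILES: C11H10ClNO3S.
DoU = (2C + 2 + N − H − X)/2 = (2·11 + 2 + 1 − 10 − 1)/2 = 14/2 = 7.
(Structurally: 1 ring(s) + 6 π bond(s) = 7.)

7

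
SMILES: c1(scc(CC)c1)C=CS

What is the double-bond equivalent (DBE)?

Molecular formula from the SMILES: C8H10S2.
DoU = (2C + 2 + N − H − X)/2 = (2·8 + 2 + 0 − 10 − 0)/2 = 8/2 = 4.
(Structurally: 1 ring(s) + 3 π bond(s) = 4.)

4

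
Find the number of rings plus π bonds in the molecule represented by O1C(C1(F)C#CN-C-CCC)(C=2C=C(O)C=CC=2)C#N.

Molecular formula from the SMILES: C15H15FN2O2.
DoU = (2C + 2 + N − H − X)/2 = (2·15 + 2 + 2 − 15 − 1)/2 = 18/2 = 9.
(Structurally: 2 ring(s) + 7 π bond(s) = 9.)

9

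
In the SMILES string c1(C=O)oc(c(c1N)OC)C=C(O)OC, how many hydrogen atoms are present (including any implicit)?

11

Hydrogens are implicit in SMILES; fill each atom to its normal valence:
  4 × C (aromatic): no H
  3 × O: no H
  2 × C: 3 H each → 6
  2 × C: 1 H each → 2
  1 × C: no H
  1 × N: 2 H
  1 × O: 1 H
  1 × O (aromatic): no H
  Total hydrogens = 11.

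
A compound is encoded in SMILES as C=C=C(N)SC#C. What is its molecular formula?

Heavy atoms from the SMILES: 5 C, 1 N, 1 S.
Implicit hydrogens by atom environment:
  3 × C: no H
  1 × C: 2 H
  1 × C: 1 H
  1 × N: 2 H
  1 × S: no H
  Total hydrogens = 5.
Molecular formula: C5H5NS

C5H5NS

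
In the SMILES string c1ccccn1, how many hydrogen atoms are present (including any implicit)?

Hydrogens are implicit in SMILES; fill each atom to its normal valence:
  5 × C (aromatic): 1 H each → 5
  1 × N (aromatic): no H
  Total hydrogens = 5.

5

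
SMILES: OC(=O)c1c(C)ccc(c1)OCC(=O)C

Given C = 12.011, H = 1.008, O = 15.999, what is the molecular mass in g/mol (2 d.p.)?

208.21

Molecular formula: C11H12O4.
M = 11×12.011 + 12×1.008 + 4×15.999 = 208.21 g/mol.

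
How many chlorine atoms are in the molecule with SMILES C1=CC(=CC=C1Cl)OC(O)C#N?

The symbol for chlorine appears 1 time in the SMILES.

1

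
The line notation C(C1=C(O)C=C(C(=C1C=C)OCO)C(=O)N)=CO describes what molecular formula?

C12H13NO5

Heavy atoms from the SMILES: 12 C, 1 N, 5 O.
Implicit hydrogens by atom environment:
  5 × C (aromatic): no H
  3 × C: 1 H each → 3
  3 × O: 1 H each → 3
  2 × C: 2 H each → 4
  2 × O: no H
  1 × C (aromatic): 1 H
  1 × C: no H
  1 × N: 2 H
  Total hydrogens = 13.
Molecular formula: C12H13NO5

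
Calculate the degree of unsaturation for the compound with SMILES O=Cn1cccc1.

4

Molecular formula from the SMILES: C5H5NO.
DoU = (2C + 2 + N − H − X)/2 = (2·5 + 2 + 1 − 5 − 0)/2 = 8/2 = 4.
(Structurally: 1 ring(s) + 3 π bond(s) = 4.)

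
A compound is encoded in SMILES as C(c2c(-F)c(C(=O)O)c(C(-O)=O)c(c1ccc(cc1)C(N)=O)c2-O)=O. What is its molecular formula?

C16H10FNO7

Heavy atoms from the SMILES: 16 C, 1 F, 1 N, 7 O.
Implicit hydrogens by atom environment:
  8 × C (aromatic): no H
  4 × C (aromatic): 1 H each → 4
  4 × O: no H
  3 × C: no H
  3 × O: 1 H each → 3
  1 × C: 1 H
  1 × F: no H
  1 × N: 2 H
  Total hydrogens = 10.
Molecular formula: C16H10FNO7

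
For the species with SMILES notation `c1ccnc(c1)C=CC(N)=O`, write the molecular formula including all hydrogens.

C8H8N2O

Heavy atoms from the SMILES: 8 C, 2 N, 1 O.
Implicit hydrogens by atom environment:
  4 × C (aromatic): 1 H each → 4
  2 × C: 1 H each → 2
  1 × C (aromatic): no H
  1 × C: no H
  1 × N: 2 H
  1 × N (aromatic): no H
  1 × O: no H
  Total hydrogens = 8.
Molecular formula: C8H8N2O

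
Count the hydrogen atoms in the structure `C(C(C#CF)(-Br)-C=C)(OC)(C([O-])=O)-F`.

6

Hydrogens are implicit in SMILES; fill each atom to its normal valence:
  5 × C: no H
  2 × F: no H
  2 × O: no H
  1 × Br: no H
  1 × C: 3 H
  1 × C: 2 H
  1 × C: 1 H
  1 × O (charge -1): no H
  Total hydrogens = 6.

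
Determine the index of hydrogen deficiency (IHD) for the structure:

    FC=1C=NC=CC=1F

Molecular formula from the SMILES: C5H3F2N.
DoU = (2C + 2 + N − H − X)/2 = (2·5 + 2 + 1 − 3 − 2)/2 = 8/2 = 4.
(Structurally: 1 ring(s) + 3 π bond(s) = 4.)

4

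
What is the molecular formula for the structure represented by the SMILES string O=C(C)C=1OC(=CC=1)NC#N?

Heavy atoms from the SMILES: 7 C, 2 N, 2 O.
Implicit hydrogens by atom environment:
  2 × C (aromatic): 1 H each → 2
  2 × C (aromatic): no H
  2 × C: no H
  1 × C: 3 H
  1 × N: 1 H
  1 × N: no H
  1 × O (aromatic): no H
  1 × O: no H
  Total hydrogens = 6.
Molecular formula: C7H6N2O2

C7H6N2O2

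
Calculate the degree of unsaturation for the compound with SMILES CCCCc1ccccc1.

Molecular formula from the SMILES: C10H14.
DoU = (2C + 2 + N − H − X)/2 = (2·10 + 2 + 0 − 14 − 0)/2 = 8/2 = 4.
(Structurally: 1 ring(s) + 3 π bond(s) = 4.)

4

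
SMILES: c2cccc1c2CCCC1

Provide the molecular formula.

C10H12

Heavy atoms from the SMILES: 10 C.
Implicit hydrogens by atom environment:
  4 × C: 2 H each → 8
  4 × C (aromatic): 1 H each → 4
  2 × C (aromatic): no H
  Total hydrogens = 12.
Molecular formula: C10H12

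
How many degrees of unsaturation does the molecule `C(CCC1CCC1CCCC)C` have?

1

Molecular formula from the SMILES: C12H24.
DoU = (2C + 2 + N − H − X)/2 = (2·12 + 2 + 0 − 24 − 0)/2 = 2/2 = 1.
(Structurally: 1 ring(s) + 0 π bond(s) = 1.)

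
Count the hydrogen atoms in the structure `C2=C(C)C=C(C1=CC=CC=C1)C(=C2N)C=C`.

15

Hydrogens are implicit in SMILES; fill each atom to its normal valence:
  7 × C (aromatic): 1 H each → 7
  5 × C (aromatic): no H
  1 × C: 3 H
  1 × C: 2 H
  1 × C: 1 H
  1 × N: 2 H
  Total hydrogens = 15.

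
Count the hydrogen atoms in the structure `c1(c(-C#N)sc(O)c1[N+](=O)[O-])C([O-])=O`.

1

Hydrogens are implicit in SMILES; fill each atom to its normal valence:
  4 × C (aromatic): no H
  2 × C: no H
  2 × O: no H
  2 × O (charge -1): no H
  1 × N (charge +1): no H
  1 × N: no H
  1 × O: 1 H
  1 × S (aromatic): no H
  Total hydrogens = 1.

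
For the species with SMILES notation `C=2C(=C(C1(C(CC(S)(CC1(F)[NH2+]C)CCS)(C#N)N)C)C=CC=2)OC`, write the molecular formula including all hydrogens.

C18H27FN3OS2+

Heavy atoms from the SMILES: 18 C, 1 F, 3 N, 1 O, 2 S.
Implicit hydrogens by atom environment:
  5 × C: no H
  4 × C: 2 H each → 8
  4 × C (aromatic): 1 H each → 4
  3 × C: 3 H each → 9
  2 × C (aromatic): no H
  2 × S: 1 H each → 2
  1 × F: no H
  1 × N (charge +1): 2 H
  1 × N: 2 H
  1 × N: no H
  1 × O: no H
  Total hydrogens = 27.
Net charge +1.
Molecular formula: C18H27FN3OS2+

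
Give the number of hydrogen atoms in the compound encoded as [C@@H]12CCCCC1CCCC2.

18

Hydrogens are implicit in SMILES; fill each atom to its normal valence:
  8 × C: 2 H each → 16
  2 × C: 1 H each → 2
  Total hydrogens = 18.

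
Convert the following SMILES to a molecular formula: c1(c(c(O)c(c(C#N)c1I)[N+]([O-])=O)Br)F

C7HBrFIN2O3

Heavy atoms from the SMILES: 1 Br, 7 C, 1 F, 1 I, 2 N, 3 O.
Implicit hydrogens by atom environment:
  6 × C (aromatic): no H
  1 × Br: no H
  1 × C: no H
  1 × F: no H
  1 × I: no H
  1 × N (charge +1): no H
  1 × N: no H
  1 × O: 1 H
  1 × O: no H
  1 × O (charge -1): no H
  Total hydrogens = 1.
Molecular formula: C7HBrFIN2O3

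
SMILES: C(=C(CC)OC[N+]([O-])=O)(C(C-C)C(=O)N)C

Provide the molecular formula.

C10H18N2O4

Heavy atoms from the SMILES: 10 C, 2 N, 4 O.
Implicit hydrogens by atom environment:
  3 × C: 3 H each → 9
  3 × C: 2 H each → 6
  3 × C: no H
  3 × O: no H
  1 × C: 1 H
  1 × N: 2 H
  1 × N (charge +1): no H
  1 × O (charge -1): no H
  Total hydrogens = 18.
Molecular formula: C10H18N2O4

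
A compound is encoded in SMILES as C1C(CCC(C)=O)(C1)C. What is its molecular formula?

C8H14O

Heavy atoms from the SMILES: 8 C, 1 O.
Implicit hydrogens by atom environment:
  4 × C: 2 H each → 8
  2 × C: 3 H each → 6
  2 × C: no H
  1 × O: no H
  Total hydrogens = 14.
Molecular formula: C8H14O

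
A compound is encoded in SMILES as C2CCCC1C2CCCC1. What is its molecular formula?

Heavy atoms from the SMILES: 10 C.
Implicit hydrogens by atom environment:
  8 × C: 2 H each → 16
  2 × C: 1 H each → 2
  Total hydrogens = 18.
Molecular formula: C10H18

C10H18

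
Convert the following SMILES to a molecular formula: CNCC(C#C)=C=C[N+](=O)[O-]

Heavy atoms from the SMILES: 7 C, 2 N, 2 O.
Implicit hydrogens by atom environment:
  3 × C: no H
  2 × C: 1 H each → 2
  1 × C: 3 H
  1 × C: 2 H
  1 × N: 1 H
  1 × N (charge +1): no H
  1 × O: no H
  1 × O (charge -1): no H
  Total hydrogens = 8.
Molecular formula: C7H8N2O2

C7H8N2O2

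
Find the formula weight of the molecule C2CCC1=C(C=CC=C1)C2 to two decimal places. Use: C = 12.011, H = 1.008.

Molecular formula: C10H12.
M = 10×12.011 + 12×1.008 = 132.21 g/mol.

132.21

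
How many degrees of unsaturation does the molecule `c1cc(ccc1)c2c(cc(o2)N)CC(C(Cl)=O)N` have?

8

Molecular formula from the SMILES: C13H13ClN2O2.
DoU = (2C + 2 + N − H − X)/2 = (2·13 + 2 + 2 − 13 − 1)/2 = 16/2 = 8.
(Structurally: 2 ring(s) + 6 π bond(s) = 8.)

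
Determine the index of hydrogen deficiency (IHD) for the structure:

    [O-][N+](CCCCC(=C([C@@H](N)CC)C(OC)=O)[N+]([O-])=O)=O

Molecular formula from the SMILES: C11H19N3O6.
DoU = (2C + 2 + N − H − X)/2 = (2·11 + 2 + 3 − 19 − 0)/2 = 8/2 = 4.
(Structurally: 0 ring(s) + 4 π bond(s) = 4.)

4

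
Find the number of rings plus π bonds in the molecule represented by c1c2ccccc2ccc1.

Molecular formula from the SMILES: C10H8.
DoU = (2C + 2 + N − H − X)/2 = (2·10 + 2 + 0 − 8 − 0)/2 = 14/2 = 7.
(Structurally: 2 ring(s) + 5 π bond(s) = 7.)

7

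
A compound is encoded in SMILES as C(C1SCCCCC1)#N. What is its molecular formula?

C7H11NS

Heavy atoms from the SMILES: 7 C, 1 N, 1 S.
Implicit hydrogens by atom environment:
  5 × C: 2 H each → 10
  1 × C: 1 H
  1 × C: no H
  1 × N: no H
  1 × S: no H
  Total hydrogens = 11.
Molecular formula: C7H11NS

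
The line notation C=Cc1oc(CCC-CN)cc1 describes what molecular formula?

Heavy atoms from the SMILES: 10 C, 1 N, 1 O.
Implicit hydrogens by atom environment:
  5 × C: 2 H each → 10
  2 × C (aromatic): 1 H each → 2
  2 × C (aromatic): no H
  1 × C: 1 H
  1 × N: 2 H
  1 × O (aromatic): no H
  Total hydrogens = 15.
Molecular formula: C10H15NO

C10H15NO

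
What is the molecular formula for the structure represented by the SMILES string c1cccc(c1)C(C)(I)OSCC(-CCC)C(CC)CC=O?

C18H27IO2S

Heavy atoms from the SMILES: 18 C, 1 I, 2 O, 1 S.
Implicit hydrogens by atom environment:
  5 × C: 2 H each → 10
  5 × C (aromatic): 1 H each → 5
  3 × C: 3 H each → 9
  3 × C: 1 H each → 3
  2 × O: no H
  1 × C: no H
  1 × C (aromatic): no H
  1 × I: no H
  1 × S: no H
  Total hydrogens = 27.
Molecular formula: C18H27IO2S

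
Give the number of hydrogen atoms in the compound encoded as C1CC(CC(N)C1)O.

Hydrogens are implicit in SMILES; fill each atom to its normal valence:
  4 × C: 2 H each → 8
  2 × C: 1 H each → 2
  1 × N: 2 H
  1 × O: 1 H
  Total hydrogens = 13.

13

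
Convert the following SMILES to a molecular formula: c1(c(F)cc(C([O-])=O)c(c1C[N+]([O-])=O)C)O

C9H7FNO5-

Heavy atoms from the SMILES: 9 C, 1 F, 1 N, 5 O.
Implicit hydrogens by atom environment:
  5 × C (aromatic): no H
  2 × O: no H
  2 × O (charge -1): no H
  1 × C: 3 H
  1 × C: 2 H
  1 × C (aromatic): 1 H
  1 × C: no H
  1 × F: no H
  1 × N (charge +1): no H
  1 × O: 1 H
  Total hydrogens = 7.
Net charge -1.
Molecular formula: C9H7FNO5-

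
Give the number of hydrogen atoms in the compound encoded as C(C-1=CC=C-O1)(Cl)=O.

3

Hydrogens are implicit in SMILES; fill each atom to its normal valence:
  3 × C (aromatic): 1 H each → 3
  1 × C (aromatic): no H
  1 × C: no H
  1 × Cl: no H
  1 × O (aromatic): no H
  1 × O: no H
  Total hydrogens = 3.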